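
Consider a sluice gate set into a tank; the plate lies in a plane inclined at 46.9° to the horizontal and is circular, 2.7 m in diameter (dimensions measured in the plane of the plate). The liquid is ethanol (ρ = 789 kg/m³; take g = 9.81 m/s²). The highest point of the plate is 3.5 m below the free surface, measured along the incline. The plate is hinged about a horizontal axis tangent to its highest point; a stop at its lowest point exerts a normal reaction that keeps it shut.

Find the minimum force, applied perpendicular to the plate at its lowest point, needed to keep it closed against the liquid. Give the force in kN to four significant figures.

γ = ρg = 789 × 9.81 / 1000 = 7.74009 kN/m³.
Let θ = 46.9° be the plate's angle to the horizontal; measure y along the incline from where the plane meets the free surface. Vertical depth h = y·sinθ with sinθ = 0.730162.
The centroid is at the centre, 1.35 m below the top of the plate, so y_c = 3.5 + 1.35 = 4.85 m and h_c = 4.85 × 0.730162 = 3.54129 m.
A = π(1.35)² = 5.72555 m².
Resultant F = γ·h_c·A = 7.74009 × 3.54129 × 5.72555 = 156.937 kN.
I_c = πr⁴/4 = π × 1.35⁴/4 = 2.6087 m⁴.
Centre of pressure: y_p = y_c + I_c/(y_c·A) = 4.85 + 2.6087/(4.85 × 5.72555) = 4.85 + 0.0939432 = 4.94394 m along the plane.
The resultant acts 1.35 + 0.0939432 = 1.44394 m (along the plate) below the hinge at the top edge, so the moment about the hinge is M = F × 1.44394 = 156.937 × 1.44394 = 226.608 kN·m.
A normal force at the bottom, 2.7 m from the hinge, must supply this moment: P = 226.608/2.7 = 83.9289 kN.

P ≈ 83.93 kN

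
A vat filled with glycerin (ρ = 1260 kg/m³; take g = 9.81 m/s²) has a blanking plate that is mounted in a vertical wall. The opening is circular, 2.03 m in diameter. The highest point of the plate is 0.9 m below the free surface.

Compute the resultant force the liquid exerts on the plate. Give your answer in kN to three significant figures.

γ = ρg = 1260 × 9.81 / 1000 = 12.3606 kN/m³.
The centroid is at the centre, 1.015 m below the top of the plate, so the centroid depth is h_c = 0.9 + 1.015 = 1.915 m.
A = π(1.015)² = 3.23655 m².
Resultant F = γ·h_c·A = 12.3606 × 1.915 × 3.23655 = 76.6109 kN.

F ≈ 76.6 kN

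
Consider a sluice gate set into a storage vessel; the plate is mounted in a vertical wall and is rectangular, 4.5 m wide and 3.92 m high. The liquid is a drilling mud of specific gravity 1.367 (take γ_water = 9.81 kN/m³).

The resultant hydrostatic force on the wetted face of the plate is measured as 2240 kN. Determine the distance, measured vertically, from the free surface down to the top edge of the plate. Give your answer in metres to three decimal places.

d_top ≈ 7.509 m

γ = 1.367 × 9.81 = 13.41027 kN/m³.
A = 4.5 × 3.92 = 17.64 m².
From F = γ·h_c·A, the centroid depth is h_c = 2240/(13.41027 × 17.64) = 9.46917 m.
The centroid lies 3.92/2 = 1.96 m below the top edge, so the top edge sits at h_top = 9.46917 − 1.96 = 7.50917 m below the surface.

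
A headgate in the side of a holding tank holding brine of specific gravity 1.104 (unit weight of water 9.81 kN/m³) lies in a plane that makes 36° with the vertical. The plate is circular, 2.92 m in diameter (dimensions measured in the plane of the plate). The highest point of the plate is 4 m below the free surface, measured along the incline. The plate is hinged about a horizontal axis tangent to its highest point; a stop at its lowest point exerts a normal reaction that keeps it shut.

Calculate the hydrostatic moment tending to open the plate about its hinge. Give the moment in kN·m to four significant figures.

γ = 1.104 × 9.81 = 10.83024 kN/m³.
The plate makes 36° with the vertical, i.e. θ = 90° − 36° = 54° to the horizontal. Measuring y along the incline from the free-surface line, vertical depth h = y·sinθ with sinθ = 0.809017.
The centroid is at the centre, 1.46 m below the top of the plate, so y_c = 4 + 1.46 = 5.46 m and h_c = 5.46 × 0.809017 = 4.41723 m.
A = π(1.46)² = 6.69662 m².
Resultant F = γ·h_c·A = 10.83024 × 4.41723 × 6.69662 = 320.364 kN.
I_c = πr⁴/4 = π × 1.46⁴/4 = 3.56863 m⁴.
Centre of pressure: y_p = y_c + I_c/(y_c·A) = 5.46 + 3.56863/(5.46 × 6.69662) = 5.46 + 0.0976008 = 5.5576 m along the plane.
The resultant acts 1.46 + 0.0976008 = 1.5576 m (along the plate) below the hinge at the top edge, so the moment about the hinge is M = F × 1.5576 = 320.364 × 1.5576 = 498.999 kN·m.

M ≈ 499.0 kN·m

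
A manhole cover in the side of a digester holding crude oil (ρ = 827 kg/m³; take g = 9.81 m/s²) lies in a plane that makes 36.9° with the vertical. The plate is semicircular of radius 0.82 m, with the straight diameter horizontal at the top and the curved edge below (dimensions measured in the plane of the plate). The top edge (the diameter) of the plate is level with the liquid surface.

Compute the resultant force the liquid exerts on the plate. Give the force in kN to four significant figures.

F ≈ 2.385 kN

γ = ρg = 827 × 9.81 / 1000 = 8.11287 kN/m³.
The plate makes 36.9° with the vertical, i.e. θ = 90° − 36.9° = 53.1° to the horizontal. Measuring y along the incline from the free-surface line, vertical depth h = y·sinθ with sinθ = 0.799685.
The centroid of a semicircle lies 4r/(3π) = 0.348019 m from the diameter, here below the top edge, so y_c = 0.348019 m and h_c = 0.348019 × 0.799685 = 0.278306 m.
A = πr²/2 = π × 0.82²/2 = 1.0562 m².
Resultant F = γ·h_c·A = 8.11287 × 0.278306 × 1.0562 = 2.38475 kN.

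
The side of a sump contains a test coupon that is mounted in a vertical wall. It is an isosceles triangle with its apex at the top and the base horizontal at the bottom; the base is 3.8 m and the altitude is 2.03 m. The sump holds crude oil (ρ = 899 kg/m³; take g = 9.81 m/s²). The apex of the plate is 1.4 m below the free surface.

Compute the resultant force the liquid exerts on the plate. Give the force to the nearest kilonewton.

F ≈ 94 kN

γ = ρg = 899 × 9.81 / 1000 = 8.81919 kN/m³.
With the apex up, the centroid sits 2h/3 = 2 × 2.03/3 = 1.35333 m below the apex, so the centroid depth is h_c = 1.4 + 1.35333 = 2.75333 m.
A = ½ × 3.8 × 2.03 = 3.857 m².
Resultant F = γ·h_c·A = 8.81919 × 2.75333 × 3.857 = 93.6562 kN.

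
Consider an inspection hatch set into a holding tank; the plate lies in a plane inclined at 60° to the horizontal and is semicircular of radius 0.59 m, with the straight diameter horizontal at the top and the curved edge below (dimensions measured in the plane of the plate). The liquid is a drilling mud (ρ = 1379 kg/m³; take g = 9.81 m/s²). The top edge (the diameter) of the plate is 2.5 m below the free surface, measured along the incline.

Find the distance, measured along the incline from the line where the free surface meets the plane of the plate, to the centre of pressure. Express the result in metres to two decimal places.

y_p = 2.76 m

γ = ρg = 1379 × 9.81 / 1000 = 13.52799 kN/m³.
Let θ = 60° be the plate's angle to the horizontal; measure y along the incline from where the plane meets the free surface. Vertical depth h = y·sinθ with sinθ = 0.866025.
The centroid of a semicircle lies 4r/(3π) = 0.250404 m from the diameter, here below the top edge, so y_c = 2.5 + 0.250404 = 2.7504 m and h_c = 2.7504 × 0.866025 = 2.38192 m.
A = πr²/2 = π × 0.59²/2 = 0.546794 m².
Resultant F = γ·h_c·A = 13.52799 × 2.38192 × 0.546794 = 17.6191 kN.
I_c = (π/8 − 8/(9π))·r⁴ = 0.109757 × 0.59⁴ = 0.0132997 m⁴.
Centre of pressure: y_p = y_c + I_c/(y_c·A) = 2.7504 + 0.0132997/(2.7504 × 0.546794) = 2.7504 + 0.00884346 = 2.75924 m along the plane.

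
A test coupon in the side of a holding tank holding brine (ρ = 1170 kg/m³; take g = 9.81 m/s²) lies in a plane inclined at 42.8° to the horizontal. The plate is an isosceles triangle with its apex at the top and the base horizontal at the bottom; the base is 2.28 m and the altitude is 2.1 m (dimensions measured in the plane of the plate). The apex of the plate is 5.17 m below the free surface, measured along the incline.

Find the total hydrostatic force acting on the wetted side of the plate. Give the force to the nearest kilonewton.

F ≈ 123 kN

γ = ρg = 1170 × 9.81 / 1000 = 11.4777 kN/m³.
Let θ = 42.8° be the plate's angle to the horizontal; measure y along the incline from where the plane meets the free surface. Vertical depth h = y·sinθ with sinθ = 0.679441.
With the apex up, the centroid sits 2h/3 = 2 × 2.1/3 = 1.4 m below the apex, so y_c = 5.17 + 1.4 = 6.57 m and h_c = 6.57 × 0.679441 = 4.46393 m.
A = ½ × 2.28 × 2.1 = 2.394 m².
Resultant F = γ·h_c·A = 11.4777 × 4.46393 × 2.394 = 122.658 kN.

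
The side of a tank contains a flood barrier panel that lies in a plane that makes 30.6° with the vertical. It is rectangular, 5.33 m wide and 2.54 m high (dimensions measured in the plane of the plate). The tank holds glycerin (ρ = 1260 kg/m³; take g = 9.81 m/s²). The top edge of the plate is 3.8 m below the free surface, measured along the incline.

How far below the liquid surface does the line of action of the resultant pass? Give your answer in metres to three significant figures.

h_p = 4.46 m

γ = ρg = 1260 × 9.81 / 1000 = 12.3606 kN/m³.
The plate makes 30.6° with the vertical, i.e. θ = 90° − 30.6° = 59.4° to the horizontal. Measuring y along the incline from the free-surface line, vertical depth h = y·sinθ with sinθ = 0.860742.
The centroid lies 2.54/2 = 1.27 m below the top edge, so y_c = 3.8 + 1.27 = 5.07 m and h_c = 5.07 × 0.860742 = 4.36396 m.
A = 5.33 × 2.54 = 13.5382 m².
Resultant F = γ·h_c·A = 12.3606 × 4.36396 × 13.5382 = 730.266 kN.
I_c = b·h³/12 = 5.33 × 2.54³/12 = 7.27859 m⁴.
Centre of pressure: y_p = y_c + I_c/(y_c·A) = 5.07 + 7.27859/(5.07 × 13.5382) = 5.07 + 0.106042 = 5.17604 m along the plane.
Vertically, h_p = y_p·sinθ = 5.17604 × 0.860742 = 4.45524 m.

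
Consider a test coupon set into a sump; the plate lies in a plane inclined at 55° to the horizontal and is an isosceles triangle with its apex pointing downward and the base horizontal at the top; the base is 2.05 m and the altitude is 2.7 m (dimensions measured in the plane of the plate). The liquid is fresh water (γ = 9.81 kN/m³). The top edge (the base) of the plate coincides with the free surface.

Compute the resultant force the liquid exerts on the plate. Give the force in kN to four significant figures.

F ≈ 20.02 kN

γ = 9.81 kN/m³.
Let θ = 55° be the plate's angle to the horizontal; measure y along the incline from where the plane meets the free surface. Vertical depth h = y·sinθ with sinθ = 0.819152.
With the apex down, the centroid sits h/3 = 2.7/3 = 0.9 m below the base (the top edge), so y_c = 0.9 m and h_c = 0.9 × 0.819152 = 0.737237 m.
A = ½ × 2.05 × 2.7 = 2.7675 m².
Resultant F = γ·h_c·A = 9.81 × 0.737237 × 2.7675 = 20.0154 kN.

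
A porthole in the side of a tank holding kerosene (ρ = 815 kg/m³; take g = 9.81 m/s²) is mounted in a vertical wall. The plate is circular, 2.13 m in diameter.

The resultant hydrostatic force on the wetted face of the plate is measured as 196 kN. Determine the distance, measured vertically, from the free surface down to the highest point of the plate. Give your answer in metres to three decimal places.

γ = ρg = 815 × 9.81 / 1000 = 7.99515 kN/m³.
A = π(1.065)² = 3.56327 m².
From F = γ·h_c·A, the centroid depth is h_c = 196/(7.99515 × 3.56327) = 6.87988 m.
The centroid is at the centre, 1.065 m below the top of the plate, so the highest point sits at h_top = 6.87988 − 1.065 = 5.81488 m below the surface.

d_top ≈ 5.815 m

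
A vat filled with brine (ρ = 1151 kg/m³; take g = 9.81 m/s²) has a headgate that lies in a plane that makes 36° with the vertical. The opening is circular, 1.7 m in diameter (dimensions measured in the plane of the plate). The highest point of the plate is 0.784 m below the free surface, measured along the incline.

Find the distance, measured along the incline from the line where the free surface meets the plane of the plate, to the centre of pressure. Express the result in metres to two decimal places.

γ = ρg = 1151 × 9.81 / 1000 = 11.29131 kN/m³.
The plate makes 36° with the vertical, i.e. θ = 90° − 36° = 54° to the horizontal. Measuring y along the incline from the free-surface line, vertical depth h = y·sinθ with sinθ = 0.809017.
The centroid is at the centre, 0.85 m below the top of the plate, so y_c = 0.784 + 0.85 = 1.634 m and h_c = 1.634 × 0.809017 = 1.32193 m.
A = π(0.85)² = 2.2698 m².
Resultant F = γ·h_c·A = 11.29131 × 1.32193 × 2.2698 = 33.8798 kN.
I_c = πr⁴/4 = π × 0.85⁴/4 = 0.409983 m⁴.
Centre of pressure: y_p = y_c + I_c/(y_c·A) = 1.634 + 0.409983/(1.634 × 2.2698) = 1.634 + 0.110542 = 1.74454 m along the plane.

y_p = 1.74 m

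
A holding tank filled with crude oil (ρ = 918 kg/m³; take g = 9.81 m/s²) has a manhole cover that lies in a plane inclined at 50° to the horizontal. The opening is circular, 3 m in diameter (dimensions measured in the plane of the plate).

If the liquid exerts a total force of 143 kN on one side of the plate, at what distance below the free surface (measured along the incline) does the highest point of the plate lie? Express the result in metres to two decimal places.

y_top ≈ 1.43 m

γ = ρg = 918 × 9.81 / 1000 = 9.00558 kN/m³.
A = π(1.5)² = 7.06858 m².
From F = γ·h_c·A, the centroid depth is h_c = 143/(9.00558 × 7.06858) = 2.24643 m.
Let θ = 50° be the plate's angle to the horizontal; measure y along the incline from where the plane meets the free surface. Vertical depth h = y·sinθ with sinθ = 0.766044.
Along the incline, y_c = h_c/sinθ = 2.24643/0.766044 = 2.93251 m.
The centroid is at the centre, 1.5 m below the top of the plate, so the highest point sits at y_top = 2.93251 − 1.5 = 1.43251 m along the incline.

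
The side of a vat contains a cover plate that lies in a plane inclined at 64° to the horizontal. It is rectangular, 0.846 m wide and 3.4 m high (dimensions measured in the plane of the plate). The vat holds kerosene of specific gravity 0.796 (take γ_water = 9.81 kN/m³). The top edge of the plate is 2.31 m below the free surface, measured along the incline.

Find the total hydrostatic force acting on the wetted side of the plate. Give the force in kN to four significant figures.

γ = 0.796 × 9.81 = 7.80876 kN/m³.
Let θ = 64° be the plate's angle to the horizontal; measure y along the incline from where the plane meets the free surface. Vertical depth h = y·sinθ with sinθ = 0.898794.
The centroid lies 3.4/2 = 1.7 m below the top edge, so y_c = 2.31 + 1.7 = 4.01 m and h_c = 4.01 × 0.898794 = 3.60416 m.
A = 0.846 × 3.4 = 2.8764 m².
Resultant F = γ·h_c·A = 7.80876 × 3.60416 × 2.8764 = 80.9535 kN.

F ≈ 80.95 kN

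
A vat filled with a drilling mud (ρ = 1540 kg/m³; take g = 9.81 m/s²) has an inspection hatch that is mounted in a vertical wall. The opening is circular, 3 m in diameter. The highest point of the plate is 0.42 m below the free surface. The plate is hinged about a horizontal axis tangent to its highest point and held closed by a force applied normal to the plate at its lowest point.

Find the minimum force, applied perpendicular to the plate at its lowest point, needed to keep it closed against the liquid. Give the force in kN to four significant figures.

γ = ρg = 1540 × 9.81 / 1000 = 15.1074 kN/m³.
The centroid is at the centre, 1.5 m below the top of the plate, so the centroid depth is h_c = 0.42 + 1.5 = 1.92 m.
A = π(1.5)² = 7.06858 m².
Resultant F = γ·h_c·A = 15.1074 × 1.92 × 7.06858 = 205.033 kN.
I_c = πr⁴/4 = π × 1.5⁴/4 = 3.97608 m⁴.
Centre of pressure: y_p = y_c + I_c/(y_c·A) = 1.92 + 3.97608/(1.92 × 7.06858) = 1.92 + 0.292969 = 2.21297 m along the plane.
The resultant acts 1.5 + 0.292969 = 1.79297 m (along the plate) below the hinge at the top edge, so the moment about the hinge is M = F × 1.79297 = 205.033 × 1.79297 = 367.618 kN·m.
A normal force at the bottom, 3 m from the hinge, must supply this moment: P = 367.618/3 = 122.539 kN.

P ≈ 122.5 kN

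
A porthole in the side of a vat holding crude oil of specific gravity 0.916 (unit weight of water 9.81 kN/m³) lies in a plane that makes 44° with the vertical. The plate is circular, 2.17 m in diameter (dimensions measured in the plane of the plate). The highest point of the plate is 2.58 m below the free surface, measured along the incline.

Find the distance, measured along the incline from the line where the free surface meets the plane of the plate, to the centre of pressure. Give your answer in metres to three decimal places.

y_p = 3.745 m

γ = 0.916 × 9.81 = 8.98596 kN/m³.
The plate makes 44° with the vertical, i.e. θ = 90° − 44° = 46° to the horizontal. Measuring y along the incline from the free-surface line, vertical depth h = y·sinθ with sinθ = 0.719340.
The centroid is at the centre, 1.085 m below the top of the plate, so y_c = 2.58 + 1.085 = 3.665 m and h_c = 3.665 × 0.719340 = 2.63638 m.
A = π(1.085)² = 3.69836 m².
Resultant F = γ·h_c·A = 8.98596 × 2.63638 × 3.69836 = 87.6156 kN.
I_c = πr⁴/4 = π × 1.085⁴/4 = 1.08845 m⁴.
Centre of pressure: y_p = y_c + I_c/(y_c·A) = 3.665 + 1.08845/(3.665 × 3.69836) = 3.665 + 0.0803018 = 3.7453 m along the plane.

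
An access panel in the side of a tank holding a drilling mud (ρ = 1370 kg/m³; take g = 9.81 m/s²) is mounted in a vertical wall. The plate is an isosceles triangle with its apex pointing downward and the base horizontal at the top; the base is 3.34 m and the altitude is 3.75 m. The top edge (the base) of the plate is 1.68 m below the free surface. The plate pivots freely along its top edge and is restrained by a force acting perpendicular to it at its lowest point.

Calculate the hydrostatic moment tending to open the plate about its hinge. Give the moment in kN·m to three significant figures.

γ = ρg = 1370 × 9.81 / 1000 = 13.4397 kN/m³.
With the apex down, the centroid sits h/3 = 3.75/3 = 1.25 m below the base (the top edge), so the centroid depth is h_c = 1.68 + 1.25 = 2.93 m.
A = ½ × 3.34 × 3.75 = 6.2625 m².
Resultant F = γ·h_c·A = 13.4397 × 2.93 × 6.2625 = 246.607 kN.
I_c = b·h³/36 = 3.34 × 3.75³/36 = 4.89258 m⁴.
Centre of pressure: y_p = y_c + I_c/(y_c·A) = 2.93 + 4.89258/(2.93 × 6.2625) = 2.93 + 0.266638 = 3.19664 m along the plane.
The resultant acts 1.25 + 0.266638 = 1.51664 m (along the plate) below the hinge at the top edge, so the moment about the hinge is M = F × 1.51664 = 246.607 × 1.51664 = 374.014 kN·m.

M ≈ 374 kN·m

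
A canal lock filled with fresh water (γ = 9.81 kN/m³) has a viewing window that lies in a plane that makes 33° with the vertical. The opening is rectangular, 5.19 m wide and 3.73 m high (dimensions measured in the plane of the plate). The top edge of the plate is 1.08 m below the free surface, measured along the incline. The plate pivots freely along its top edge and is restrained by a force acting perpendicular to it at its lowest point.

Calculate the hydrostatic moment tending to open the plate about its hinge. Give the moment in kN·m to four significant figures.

M ≈ 1059 kN·m

γ = 9.81 kN/m³.
The plate makes 33° with the vertical, i.e. θ = 90° − 33° = 57° to the horizontal. Measuring y along the incline from the free-surface line, vertical depth h = y·sinθ with sinθ = 0.838671.
The centroid lies 3.73/2 = 1.865 m below the top edge, so y_c = 1.08 + 1.865 = 2.945 m and h_c = 2.945 × 0.838671 = 2.46989 m.
A = 5.19 × 3.73 = 19.3587 m².
Resultant F = γ·h_c·A = 9.81 × 2.46989 × 19.3587 = 469.054 kN.
I_c = b·h³/12 = 5.19 × 3.73³/12 = 22.4446 m⁴.
Centre of pressure: y_p = y_c + I_c/(y_c·A) = 2.945 + 22.4446/(2.945 × 19.3587) = 2.945 + 0.393686 = 3.33869 m along the plane.
The resultant acts 1.865 + 0.393686 = 2.25869 m (along the plate) below the hinge at the top edge, so the moment about the hinge is M = F × 2.25869 = 469.054 × 2.25869 = 1059.45 kN·m.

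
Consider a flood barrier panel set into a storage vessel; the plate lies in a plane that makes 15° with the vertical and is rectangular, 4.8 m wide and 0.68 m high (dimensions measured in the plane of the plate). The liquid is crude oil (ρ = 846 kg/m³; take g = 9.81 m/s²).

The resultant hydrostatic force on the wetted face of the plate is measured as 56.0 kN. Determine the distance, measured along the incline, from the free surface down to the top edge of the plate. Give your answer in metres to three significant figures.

y_top ≈ 1.80 m

γ = ρg = 846 × 9.81 / 1000 = 8.29926 kN/m³.
A = 4.8 × 0.68 = 3.264 m².
From F = γ·h_c·A, the centroid depth is h_c = 56.0/(8.29926 × 3.264) = 2.06728 m.
The plate makes 15° with the vertical, i.e. θ = 90° − 15° = 75° to the horizontal. Measuring y along the incline from the free-surface line, vertical depth h = y·sinθ with sinθ = 0.965926.
Along the incline, y_c = h_c/sinθ = 2.06728/0.965926 = 2.14021 m.
The centroid lies 0.68/2 = 0.34 m below the top edge, so the top edge sits at y_top = 2.14021 − 0.34 = 1.80021 m along the incline.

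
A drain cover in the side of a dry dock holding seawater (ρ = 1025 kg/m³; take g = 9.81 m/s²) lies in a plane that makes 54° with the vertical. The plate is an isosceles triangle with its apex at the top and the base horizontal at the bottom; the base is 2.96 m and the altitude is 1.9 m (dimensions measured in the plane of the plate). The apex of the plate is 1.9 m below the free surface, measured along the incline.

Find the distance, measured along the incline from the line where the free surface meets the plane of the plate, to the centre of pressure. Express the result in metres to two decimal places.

y_p = 3.23 m

γ = ρg = 1025 × 9.81 / 1000 = 10.05525 kN/m³.
The plate makes 54° with the vertical, i.e. θ = 90° − 54° = 36° to the horizontal. Measuring y along the incline from the free-surface line, vertical depth h = y·sinθ with sinθ = 0.587785.
With the apex up, the centroid sits 2h/3 = 2 × 1.9/3 = 1.26667 m below the apex, so y_c = 1.9 + 1.26667 = 3.16667 m and h_c = 3.16667 × 0.587785 = 1.86132 m.
A = ½ × 2.96 × 1.9 = 2.812 m².
Resultant F = γ·h_c·A = 10.05525 × 1.86132 × 2.812 = 52.6295 kN.
I_c = b·h³/36 = 2.96 × 1.9³/36 = 0.563962 m⁴.
Centre of pressure: y_p = y_c + I_c/(y_c·A) = 3.16667 + 0.563962/(3.16667 × 2.812) = 3.16667 + 0.0633332 = 3.23 m along the plane.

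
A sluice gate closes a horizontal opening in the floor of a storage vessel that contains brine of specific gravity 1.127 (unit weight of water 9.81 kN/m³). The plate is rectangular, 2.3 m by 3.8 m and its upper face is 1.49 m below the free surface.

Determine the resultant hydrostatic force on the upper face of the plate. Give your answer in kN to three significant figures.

γ = 1.127 × 9.81 = 11.05587 kN/m³.
The plate is horizontal, so pressure is uniform at p = γ·h = 11.05587 × 1.49 = 16.4732 kN/m².
A = 2.3 × 3.8 = 8.74 m².
F = p·A = 16.4732 × 8.74 = 143.976 kN.

F ≈ 144 kN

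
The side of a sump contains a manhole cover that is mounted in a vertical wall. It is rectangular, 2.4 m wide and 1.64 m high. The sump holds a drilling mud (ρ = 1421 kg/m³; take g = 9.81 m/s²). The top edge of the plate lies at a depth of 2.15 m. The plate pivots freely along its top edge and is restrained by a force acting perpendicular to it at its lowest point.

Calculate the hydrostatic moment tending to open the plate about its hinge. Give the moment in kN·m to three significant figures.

M ≈ 146 kN·m

γ = ρg = 1421 × 9.81 / 1000 = 13.94001 kN/m³.
The centroid lies 1.64/2 = 0.82 m below the top edge, so the centroid depth is h_c = 2.15 + 0.82 = 2.97 m.
A = 2.4 × 1.64 = 3.936 m².
Resultant F = γ·h_c·A = 13.94001 × 2.97 × 3.936 = 162.958 kN.
I_c = b·h³/12 = 2.4 × 1.64³/12 = 0.882189 m⁴.
Centre of pressure: y_p = y_c + I_c/(y_c·A) = 2.97 + 0.882189/(2.97 × 3.936) = 2.97 + 0.0754658 = 3.04547 m along the plane.
The resultant acts 0.82 + 0.0754658 = 0.895466 m (along the plate) below the hinge at the top edge, so the moment about the hinge is M = F × 0.895466 = 162.958 × 0.895466 = 145.923 kN·m.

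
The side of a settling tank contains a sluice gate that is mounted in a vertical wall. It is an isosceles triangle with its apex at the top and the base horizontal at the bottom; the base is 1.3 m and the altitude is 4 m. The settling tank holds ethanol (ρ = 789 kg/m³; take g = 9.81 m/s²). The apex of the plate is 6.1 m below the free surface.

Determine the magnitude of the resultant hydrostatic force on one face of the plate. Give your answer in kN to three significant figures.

γ = ρg = 789 × 9.81 / 1000 = 7.74009 kN/m³.
With the apex up, the centroid sits 2h/3 = 2 × 4/3 = 2.66667 m below the apex, so the centroid depth is h_c = 6.1 + 2.66667 = 8.76667 m.
A = ½ × 1.3 × 4 = 2.6 m².
Resultant F = γ·h_c·A = 7.74009 × 8.76667 × 2.6 = 176.423 kN.

F ≈ 176 kN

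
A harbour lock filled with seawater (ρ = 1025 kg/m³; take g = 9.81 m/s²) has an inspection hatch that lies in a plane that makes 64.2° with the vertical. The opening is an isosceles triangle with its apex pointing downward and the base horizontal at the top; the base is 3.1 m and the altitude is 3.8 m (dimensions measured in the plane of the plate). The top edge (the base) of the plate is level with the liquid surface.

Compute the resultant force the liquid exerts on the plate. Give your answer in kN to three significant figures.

γ = ρg = 1025 × 9.81 / 1000 = 10.05525 kN/m³.
The plate makes 64.2° with the vertical, i.e. θ = 90° − 64.2° = 25.8° to the horizontal. Measuring y along the incline from the free-surface line, vertical depth h = y·sinθ with sinθ = 0.435231.
With the apex down, the centroid sits h/3 = 3.8/3 = 1.26667 m below the base (the top edge), so y_c = 1.26667 m and h_c = 1.26667 × 0.435231 = 0.551294 m.
A = ½ × 3.1 × 3.8 = 5.89 m².
Resultant F = γ·h_c·A = 10.05525 × 0.551294 × 5.89 = 32.6506 kN.

F ≈ 32.7 kN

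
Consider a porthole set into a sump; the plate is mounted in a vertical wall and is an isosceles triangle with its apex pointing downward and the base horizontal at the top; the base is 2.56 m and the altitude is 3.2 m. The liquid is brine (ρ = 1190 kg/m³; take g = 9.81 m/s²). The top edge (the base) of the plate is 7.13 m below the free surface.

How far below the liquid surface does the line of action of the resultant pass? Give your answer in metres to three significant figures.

γ = ρg = 1190 × 9.81 / 1000 = 11.6739 kN/m³.
With the apex down, the centroid sits h/3 = 3.2/3 = 1.06667 m below the base (the top edge), so the centroid depth is h_c = 7.13 + 1.06667 = 8.19667 m.
A = ½ × 2.56 × 3.2 = 4.096 m².
Resultant F = γ·h_c·A = 11.6739 × 8.19667 × 4.096 = 391.934 kN.
I_c = b·h³/36 = 2.56 × 3.2³/36 = 2.33017 m⁴.
Centre of pressure: y_p = y_c + I_c/(y_c·A) = 8.19667 + 2.33017/(8.19667 × 4.096) = 8.19667 + 0.0694049 = 8.26607 m along the plane.

h_p = 8.27 m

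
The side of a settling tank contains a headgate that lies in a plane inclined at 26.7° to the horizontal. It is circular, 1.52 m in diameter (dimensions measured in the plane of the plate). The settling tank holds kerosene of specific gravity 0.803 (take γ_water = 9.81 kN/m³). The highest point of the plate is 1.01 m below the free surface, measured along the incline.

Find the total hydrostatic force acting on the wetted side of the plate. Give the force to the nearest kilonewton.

γ = 0.803 × 9.81 = 7.87743 kN/m³.
Let θ = 26.7° be the plate's angle to the horizontal; measure y along the incline from where the plane meets the free surface. Vertical depth h = y·sinθ with sinθ = 0.449319.
The centroid is at the centre, 0.76 m below the top of the plate, so y_c = 1.01 + 0.76 = 1.77 m and h_c = 1.77 × 0.449319 = 0.795295 m.
A = π(0.76)² = 1.81458 m².
Resultant F = γ·h_c·A = 7.87743 × 0.795295 × 1.81458 = 11.3681 kN.

F ≈ 11 kN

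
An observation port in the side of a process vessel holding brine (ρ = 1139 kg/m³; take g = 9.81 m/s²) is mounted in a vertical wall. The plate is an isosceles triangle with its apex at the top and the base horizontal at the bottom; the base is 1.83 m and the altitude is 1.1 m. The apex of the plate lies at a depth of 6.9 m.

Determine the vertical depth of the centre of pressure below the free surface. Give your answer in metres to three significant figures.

γ = ρg = 1139 × 9.81 / 1000 = 11.17359 kN/m³.
With the apex up, the centroid sits 2h/3 = 2 × 1.1/3 = 0.733333 m below the apex, so the centroid depth is h_c = 6.9 + 0.733333 = 7.63333 m.
A = ½ × 1.83 × 1.1 = 1.0065 m².
Resultant F = γ·h_c·A = 11.17359 × 7.63333 × 1.0065 = 85.8461 kN.
I_c = b·h³/36 = 1.83 × 1.1³/36 = 0.0676592 m⁴.
Centre of pressure: y_p = y_c + I_c/(y_c·A) = 7.63333 + 0.0676592/(7.63333 × 1.0065) = 7.63333 + 0.00880641 = 7.64214 m along the plane.

h_p = 7.64 m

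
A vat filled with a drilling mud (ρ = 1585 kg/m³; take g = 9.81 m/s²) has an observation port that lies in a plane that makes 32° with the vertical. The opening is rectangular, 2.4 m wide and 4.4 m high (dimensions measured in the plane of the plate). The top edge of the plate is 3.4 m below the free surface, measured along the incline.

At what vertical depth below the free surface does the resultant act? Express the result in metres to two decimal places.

γ = ρg = 1585 × 9.81 / 1000 = 15.54885 kN/m³.
The plate makes 32° with the vertical, i.e. θ = 90° − 32° = 58° to the horizontal. Measuring y along the incline from the free-surface line, vertical depth h = y·sinθ with sinθ = 0.848048.
The centroid lies 4.4/2 = 2.2 m below the top edge, so y_c = 3.4 + 2.2 = 5.6 m and h_c = 5.6 × 0.848048 = 4.74907 m.
A = 2.4 × 4.4 = 10.56 m².
Resultant F = γ·h_c·A = 15.54885 × 4.74907 × 10.56 = 779.778 kN.
I_c = b·h³/12 = 2.4 × 4.4³/12 = 17.0368 m⁴.
Centre of pressure: y_p = y_c + I_c/(y_c·A) = 5.6 + 17.0368/(5.6 × 10.56) = 5.6 + 0.288095 = 5.88809 m along the plane.
Vertically, h_p = y_p·sinθ = 5.88809 × 0.848048 = 4.99338 m.

h_p = 4.99 m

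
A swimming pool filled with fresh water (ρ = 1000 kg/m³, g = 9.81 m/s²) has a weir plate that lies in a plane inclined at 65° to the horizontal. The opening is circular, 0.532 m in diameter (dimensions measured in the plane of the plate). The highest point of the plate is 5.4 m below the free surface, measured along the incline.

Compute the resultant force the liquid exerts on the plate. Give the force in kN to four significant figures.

F ≈ 11.20 kN

γ = ρg = 1000 × 9.81 = 9810 N/m³ = 9.81 kN/m³.
Let θ = 65° be the plate's angle to the horizontal; measure y along the incline from where the plane meets the free surface. Vertical depth h = y·sinθ with sinθ = 0.906308.
The centroid is at the centre, 0.266 m below the top of the plate, so y_c = 5.4 + 0.266 = 5.666 m and h_c = 5.666 × 0.906308 = 5.13514 m.
A = π(0.266)² = 0.222287 m².
Resultant F = γ·h_c·A = 9.81 × 5.13514 × 0.222287 = 11.1979 kN.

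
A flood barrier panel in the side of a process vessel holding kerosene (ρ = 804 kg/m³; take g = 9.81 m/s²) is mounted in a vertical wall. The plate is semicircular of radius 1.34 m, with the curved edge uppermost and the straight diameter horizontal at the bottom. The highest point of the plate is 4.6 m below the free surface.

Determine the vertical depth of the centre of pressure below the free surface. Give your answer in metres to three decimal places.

h_p = 5.395 m

γ = ρg = 804 × 9.81 / 1000 = 7.88724 kN/m³.
The centroid lies 4r/(3π) = 0.568714 m above the diameter, so r − 4r/(3π) = 1.34 − 0.568714 = 0.771286 m below the topmost point, so the centroid depth is h_c = 4.6 + 0.771286 = 5.37129 m.
A = πr²/2 = π × 1.34²/2 = 2.82052 m².
Resultant F = γ·h_c·A = 7.88724 × 5.37129 × 2.82052 = 119.49 kN.
I_c = (π/8 − 8/(9π))·r⁴ = 0.109757 × 1.34⁴ = 0.353876 m⁴.
Centre of pressure: y_p = y_c + I_c/(y_c·A) = 5.37129 + 0.353876/(5.37129 × 2.82052) = 5.37129 + 0.0233584 = 5.39465 m along the plane.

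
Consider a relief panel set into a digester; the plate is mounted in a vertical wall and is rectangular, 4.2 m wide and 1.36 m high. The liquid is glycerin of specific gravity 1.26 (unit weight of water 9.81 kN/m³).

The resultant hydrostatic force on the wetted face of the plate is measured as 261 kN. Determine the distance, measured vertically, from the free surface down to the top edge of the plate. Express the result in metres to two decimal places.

γ = 1.26 × 9.81 = 12.3606 kN/m³.
A = 4.2 × 1.36 = 5.712 m².
From F = γ·h_c·A, the centroid depth is h_c = 261/(12.3606 × 5.712) = 3.69669 m.
The centroid lies 1.36/2 = 0.68 m below the top edge, so the top edge sits at h_top = 3.69669 − 0.68 = 3.01669 m below the surface.

d_top ≈ 3.02 m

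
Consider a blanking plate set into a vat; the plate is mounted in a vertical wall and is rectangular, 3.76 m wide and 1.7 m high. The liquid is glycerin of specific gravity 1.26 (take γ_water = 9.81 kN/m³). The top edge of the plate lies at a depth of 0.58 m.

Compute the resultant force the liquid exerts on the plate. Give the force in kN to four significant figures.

F ≈ 113.0 kN

γ = 1.26 × 9.81 = 12.3606 kN/m³.
The centroid lies 1.7/2 = 0.85 m below the top edge, so the centroid depth is h_c = 0.58 + 0.85 = 1.43 m.
A = 3.76 × 1.7 = 6.392 m².
Resultant F = γ·h_c·A = 12.3606 × 1.43 × 6.392 = 112.983 kN.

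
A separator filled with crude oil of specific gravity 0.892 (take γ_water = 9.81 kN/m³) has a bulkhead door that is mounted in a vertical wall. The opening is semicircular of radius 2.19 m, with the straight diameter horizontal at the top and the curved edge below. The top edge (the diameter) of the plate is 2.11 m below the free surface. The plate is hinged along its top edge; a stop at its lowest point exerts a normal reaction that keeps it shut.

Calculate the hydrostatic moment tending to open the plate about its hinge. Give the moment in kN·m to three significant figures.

M ≈ 208 kN·m

γ = 0.892 × 9.81 = 8.75052 kN/m³.
The centroid of a semicircle lies 4r/(3π) = 0.929465 m from the diameter, here below the top edge, so the centroid depth is h_c = 2.11 + 0.929465 = 3.03946 m.
A = πr²/2 = π × 2.19²/2 = 7.5337 m².
Resultant F = γ·h_c·A = 8.75052 × 3.03946 × 7.5337 = 200.373 kN.
I_c = (π/8 − 8/(9π))·r⁴ = 0.109757 × 2.19⁴ = 2.52469 m⁴.
Centre of pressure: y_p = y_c + I_c/(y_c·A) = 3.03946 + 2.52469/(3.03946 × 7.5337) = 3.03946 + 0.110256 = 3.14972 m along the plane.
The resultant acts 0.929465 + 0.110256 = 1.03972 m (along the plate) below the hinge at the top edge, so the moment about the hinge is M = F × 1.03972 = 200.373 × 1.03972 = 208.332 kN·m.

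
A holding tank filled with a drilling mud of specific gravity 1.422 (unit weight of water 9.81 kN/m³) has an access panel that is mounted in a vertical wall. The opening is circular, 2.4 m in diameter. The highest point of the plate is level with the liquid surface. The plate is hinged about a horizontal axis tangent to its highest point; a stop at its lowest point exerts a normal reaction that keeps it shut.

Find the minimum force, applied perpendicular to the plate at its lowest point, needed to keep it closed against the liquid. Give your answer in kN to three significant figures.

P ≈ 47.3 kN

γ = 1.422 × 9.81 = 13.94982 kN/m³.
The centroid is at the centre, 1.2 m below the top of the plate, so the centroid depth is h_c = 1.2 m.
A = π(1.2)² = 4.52389 m².
Resultant F = γ·h_c·A = 13.94982 × 1.2 × 4.52389 = 75.7289 kN.
I_c = πr⁴/4 = π × 1.2⁴/4 = 1.6286 m⁴.
Centre of pressure: y_p = y_c + I_c/(y_c·A) = 1.2 + 1.6286/(1.2 × 4.52389) = 1.2 + 0.3 = 1.5 m along the plane.
The resultant acts 1.2 + 0.3 = 1.5 m (along the plate) below the hinge at the top edge, so the moment about the hinge is M = F × 1.5 = 75.7289 × 1.5 = 113.593 kN·m.
A normal force at the bottom, 2.4 m from the hinge, must supply this moment: P = 113.593/2.4 = 47.3304 kN.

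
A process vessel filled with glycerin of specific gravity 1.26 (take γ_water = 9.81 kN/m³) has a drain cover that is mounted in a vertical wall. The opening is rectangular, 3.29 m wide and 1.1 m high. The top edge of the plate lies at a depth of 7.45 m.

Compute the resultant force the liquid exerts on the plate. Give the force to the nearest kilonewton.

F ≈ 358 kN

γ = 1.26 × 9.81 = 12.3606 kN/m³.
The centroid lies 1.1/2 = 0.55 m below the top edge, so the centroid depth is h_c = 7.45 + 0.55 = 8 m.
A = 3.29 × 1.1 = 3.619 m².
Resultant F = γ·h_c·A = 12.3606 × 8 × 3.619 = 357.864 kN.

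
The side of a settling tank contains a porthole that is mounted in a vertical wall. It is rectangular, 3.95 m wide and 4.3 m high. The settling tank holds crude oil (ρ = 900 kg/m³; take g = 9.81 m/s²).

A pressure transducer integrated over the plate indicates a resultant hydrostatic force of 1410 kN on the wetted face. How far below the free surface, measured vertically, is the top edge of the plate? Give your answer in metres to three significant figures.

γ = ρg = 900 × 9.81 / 1000 = 8.829 kN/m³.
A = 3.95 × 4.3 = 16.985 m².
From F = γ·h_c·A, the centroid depth is h_c = 1410/(8.829 × 16.985) = 9.40247 m.
The centroid lies 4.3/2 = 2.15 m below the top edge, so the top edge sits at h_top = 9.40247 − 2.15 = 7.25247 m below the surface.

d_top ≈ 7.25 m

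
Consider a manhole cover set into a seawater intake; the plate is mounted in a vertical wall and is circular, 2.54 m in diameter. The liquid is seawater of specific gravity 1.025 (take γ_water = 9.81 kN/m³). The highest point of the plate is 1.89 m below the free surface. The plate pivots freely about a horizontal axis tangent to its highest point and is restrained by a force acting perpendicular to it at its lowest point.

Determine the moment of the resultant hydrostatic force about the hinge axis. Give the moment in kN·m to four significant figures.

M ≈ 225.0 kN·m

γ = 1.025 × 9.81 = 10.05525 kN/m³.
The centroid is at the centre, 1.27 m below the top of the plate, so the centroid depth is h_c = 1.89 + 1.27 = 3.16 m.
A = π(1.27)² = 5.06707 m².
Resultant F = γ·h_c·A = 10.05525 × 3.16 × 5.06707 = 161.004 kN.
I_c = πr⁴/4 = π × 1.27⁴/4 = 2.04317 m⁴.
Centre of pressure: y_p = y_c + I_c/(y_c·A) = 3.16 + 2.04317/(3.16 × 5.06707) = 3.16 + 0.127603 = 3.2876 m along the plane.
The resultant acts 1.27 + 0.127603 = 1.3976 m (along the plate) below the hinge at the top edge, so the moment about the hinge is M = F × 1.3976 = 161.004 × 1.3976 = 225.019 kN·m.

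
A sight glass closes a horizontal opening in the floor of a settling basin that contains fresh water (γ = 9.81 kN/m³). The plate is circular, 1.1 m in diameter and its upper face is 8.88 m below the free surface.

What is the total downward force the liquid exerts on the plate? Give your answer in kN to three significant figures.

γ = 9.81 kN/m³.
The plate is horizontal, so pressure is uniform at p = γ·h = 9.81 × 8.88 = 87.1128 kN/m².
A = π(0.55)² = 0.950332 m².
F = p·A = 87.1128 × 0.950332 = 82.7861 kN.

F ≈ 82.8 kN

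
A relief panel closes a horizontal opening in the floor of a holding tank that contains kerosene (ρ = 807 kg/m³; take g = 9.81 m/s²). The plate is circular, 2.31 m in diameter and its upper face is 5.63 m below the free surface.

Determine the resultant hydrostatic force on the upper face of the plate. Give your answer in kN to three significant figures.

γ = ρg = 807 × 9.81 / 1000 = 7.91667 kN/m³.
The plate is horizontal, so pressure is uniform at p = γ·h = 7.91667 × 5.63 = 44.5709 kN/m².
A = π(1.155)² = 4.19096 m².
F = p·A = 44.5709 × 4.19096 = 186.795 kN.

F ≈ 187 kN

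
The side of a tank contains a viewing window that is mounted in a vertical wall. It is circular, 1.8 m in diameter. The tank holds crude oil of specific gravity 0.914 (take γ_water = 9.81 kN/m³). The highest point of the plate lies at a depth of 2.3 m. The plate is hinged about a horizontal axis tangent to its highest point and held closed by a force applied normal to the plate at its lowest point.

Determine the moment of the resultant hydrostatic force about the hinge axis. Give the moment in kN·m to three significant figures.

M ≈ 70.3 kN·m

γ = 0.914 × 9.81 = 8.96634 kN/m³.
The centroid is at the centre, 0.9 m below the top of the plate, so the centroid depth is h_c = 2.3 + 0.9 = 3.2 m.
A = π(0.9)² = 2.54469 m².
Resultant F = γ·h_c·A = 8.96634 × 3.2 × 2.54469 = 73.013 kN.
I_c = πr⁴/4 = π × 0.9⁴/4 = 0.5153 m⁴.
Centre of pressure: y_p = y_c + I_c/(y_c·A) = 3.2 + 0.5153/(3.2 × 2.54469) = 3.2 + 0.0632813 = 3.26328 m along the plane.
The resultant acts 0.9 + 0.0632813 = 0.963281 m (along the plate) below the hinge at the top edge, so the moment about the hinge is M = F × 0.963281 = 73.013 × 0.963281 = 70.332 kN·m.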